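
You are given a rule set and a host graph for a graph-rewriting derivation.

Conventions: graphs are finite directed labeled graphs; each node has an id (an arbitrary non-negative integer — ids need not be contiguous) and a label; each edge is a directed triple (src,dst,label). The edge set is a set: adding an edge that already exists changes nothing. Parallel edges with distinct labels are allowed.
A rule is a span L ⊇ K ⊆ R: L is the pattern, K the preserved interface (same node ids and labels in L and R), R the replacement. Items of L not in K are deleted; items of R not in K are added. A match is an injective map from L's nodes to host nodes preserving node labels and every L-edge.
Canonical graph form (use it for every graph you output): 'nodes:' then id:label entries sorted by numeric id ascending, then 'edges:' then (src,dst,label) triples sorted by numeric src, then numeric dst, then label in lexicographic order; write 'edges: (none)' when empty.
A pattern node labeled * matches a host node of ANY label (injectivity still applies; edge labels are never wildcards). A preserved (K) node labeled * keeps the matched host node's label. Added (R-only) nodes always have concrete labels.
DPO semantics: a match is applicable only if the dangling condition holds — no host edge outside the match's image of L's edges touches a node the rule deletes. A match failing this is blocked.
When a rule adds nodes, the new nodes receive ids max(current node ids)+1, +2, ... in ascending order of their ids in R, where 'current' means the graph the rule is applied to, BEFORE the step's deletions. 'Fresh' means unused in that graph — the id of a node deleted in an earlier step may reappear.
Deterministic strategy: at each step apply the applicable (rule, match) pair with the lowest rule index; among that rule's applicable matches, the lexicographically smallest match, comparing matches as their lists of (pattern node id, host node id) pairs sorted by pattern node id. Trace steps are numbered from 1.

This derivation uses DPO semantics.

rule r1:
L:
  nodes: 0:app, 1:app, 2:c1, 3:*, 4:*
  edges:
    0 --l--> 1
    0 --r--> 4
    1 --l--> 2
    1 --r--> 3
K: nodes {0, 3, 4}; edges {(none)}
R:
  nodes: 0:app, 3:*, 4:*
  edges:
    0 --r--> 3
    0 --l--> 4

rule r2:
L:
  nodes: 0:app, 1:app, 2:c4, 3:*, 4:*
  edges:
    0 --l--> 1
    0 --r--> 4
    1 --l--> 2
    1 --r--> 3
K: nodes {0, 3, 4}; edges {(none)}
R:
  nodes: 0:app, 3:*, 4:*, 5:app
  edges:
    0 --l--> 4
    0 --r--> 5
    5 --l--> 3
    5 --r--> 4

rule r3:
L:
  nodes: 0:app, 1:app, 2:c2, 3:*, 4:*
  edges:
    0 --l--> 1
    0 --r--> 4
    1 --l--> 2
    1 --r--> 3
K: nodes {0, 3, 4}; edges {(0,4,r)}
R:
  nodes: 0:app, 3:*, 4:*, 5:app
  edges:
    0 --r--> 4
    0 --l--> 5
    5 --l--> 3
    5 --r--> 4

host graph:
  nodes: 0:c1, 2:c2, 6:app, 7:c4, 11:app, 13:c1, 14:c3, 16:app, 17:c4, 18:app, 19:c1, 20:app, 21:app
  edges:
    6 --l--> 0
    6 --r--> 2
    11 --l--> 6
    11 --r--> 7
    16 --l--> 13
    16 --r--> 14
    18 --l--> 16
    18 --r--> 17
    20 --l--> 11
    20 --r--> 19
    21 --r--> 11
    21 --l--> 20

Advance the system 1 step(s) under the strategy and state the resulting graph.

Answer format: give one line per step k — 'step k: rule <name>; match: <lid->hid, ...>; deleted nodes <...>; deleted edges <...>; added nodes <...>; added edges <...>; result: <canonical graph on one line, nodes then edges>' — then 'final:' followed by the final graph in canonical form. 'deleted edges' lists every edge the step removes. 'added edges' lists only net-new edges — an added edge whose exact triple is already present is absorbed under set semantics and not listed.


step 1: rule r1; match: 0->11, 1->6, 2->0, 3->2, 4->7; deleted nodes 0, 6; deleted edges (6,0,l); (6,2,r); (11,6,l); (11,7,r); added nodes (none); added edges (11,2,r); (11,7,l); result: nodes: 2:c2, 7:c4, 11:app, 13:c1, 14:c3, 16:app, 17:c4, 18:app, 19:c1, 20:app, 21:app edges: (11,2,r); (11,7,l); (16,13,l); (16,14,r); (18,16,l); (18,17,r); (20,11,l); (20,19,r); (21,11,r); (21,20,l)
final:
nodes: 2:c2, 7:c4, 11:app, 13:c1, 14:c3, 16:app, 17:c4, 18:app, 19:c1, 20:app, 21:app
edges: (11,2,r); (11,7,l); (16,13,l); (16,14,r); (18,16,l); (18,17,r); (20,11,l); (20,19,r); (21,11,r); (21,20,l)


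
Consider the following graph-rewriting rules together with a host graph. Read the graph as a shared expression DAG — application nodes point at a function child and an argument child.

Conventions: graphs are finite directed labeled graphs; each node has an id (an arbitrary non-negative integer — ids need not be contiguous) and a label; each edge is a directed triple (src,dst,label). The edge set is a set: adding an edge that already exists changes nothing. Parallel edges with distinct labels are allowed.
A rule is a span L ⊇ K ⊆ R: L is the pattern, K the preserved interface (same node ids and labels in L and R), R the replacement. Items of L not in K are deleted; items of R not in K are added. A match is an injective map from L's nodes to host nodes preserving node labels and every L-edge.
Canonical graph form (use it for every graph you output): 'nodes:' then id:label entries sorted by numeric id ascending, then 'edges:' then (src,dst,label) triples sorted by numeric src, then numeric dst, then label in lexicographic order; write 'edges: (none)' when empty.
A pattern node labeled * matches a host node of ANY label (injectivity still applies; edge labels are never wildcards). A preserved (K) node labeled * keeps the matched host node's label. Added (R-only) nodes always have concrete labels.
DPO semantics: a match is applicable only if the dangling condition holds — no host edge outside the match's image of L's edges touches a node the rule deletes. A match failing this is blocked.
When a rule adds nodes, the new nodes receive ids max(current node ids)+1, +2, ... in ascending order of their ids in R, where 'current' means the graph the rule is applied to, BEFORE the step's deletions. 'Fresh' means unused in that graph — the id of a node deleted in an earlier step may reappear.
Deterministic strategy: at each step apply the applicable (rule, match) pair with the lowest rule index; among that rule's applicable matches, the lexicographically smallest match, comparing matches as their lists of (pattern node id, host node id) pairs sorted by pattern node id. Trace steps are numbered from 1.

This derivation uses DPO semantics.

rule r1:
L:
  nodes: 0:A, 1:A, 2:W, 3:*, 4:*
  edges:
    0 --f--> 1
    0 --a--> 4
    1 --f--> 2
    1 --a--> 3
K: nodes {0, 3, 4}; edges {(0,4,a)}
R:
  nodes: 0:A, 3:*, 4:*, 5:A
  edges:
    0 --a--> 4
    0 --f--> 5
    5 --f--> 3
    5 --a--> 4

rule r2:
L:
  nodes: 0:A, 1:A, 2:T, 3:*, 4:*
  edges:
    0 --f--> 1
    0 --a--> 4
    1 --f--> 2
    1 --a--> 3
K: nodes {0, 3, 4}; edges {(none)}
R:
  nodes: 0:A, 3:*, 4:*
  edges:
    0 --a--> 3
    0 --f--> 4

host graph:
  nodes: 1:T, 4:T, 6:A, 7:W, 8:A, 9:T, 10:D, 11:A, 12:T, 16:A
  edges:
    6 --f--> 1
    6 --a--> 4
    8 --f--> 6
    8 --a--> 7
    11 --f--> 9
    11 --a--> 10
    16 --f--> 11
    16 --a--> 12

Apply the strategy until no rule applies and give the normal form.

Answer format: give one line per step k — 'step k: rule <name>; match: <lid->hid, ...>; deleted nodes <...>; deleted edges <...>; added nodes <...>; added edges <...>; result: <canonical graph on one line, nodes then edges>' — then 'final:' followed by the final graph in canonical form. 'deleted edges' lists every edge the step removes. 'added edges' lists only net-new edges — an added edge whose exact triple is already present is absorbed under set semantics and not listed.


step 1: rule r2; match: 0->8, 1->6, 2->1, 3->4, 4->7; deleted nodes 1, 6; deleted edges (6,1,f); (6,4,a); (8,6,f); (8,7,a); added nodes (none); added edges (8,4,a); (8,7,f); result: nodes: 4:T, 7:W, 8:A, 9:T, 10:D, 11:A, 12:T, 16:A edges: (8,4,a); (8,7,f); (11,9,f); (11,10,a); (16,11,f); (16,12,a)
step 2: rule r2; match: 0->16, 1->11, 2->9, 3->10, 4->12; deleted nodes 9, 11; deleted edges (11,9,f); (11,10,a); (16,11,f); (16,12,a); added nodes (none); added edges (16,10,a); (16,12,f); result: nodes: 4:T, 7:W, 8:A, 10:D, 12:T, 16:A edges: (8,4,a); (8,7,f); (16,10,a); (16,12,f)
final:
nodes: 4:T, 7:W, 8:A, 10:D, 12:T, 16:A
edges: (8,4,a); (8,7,f); (16,10,a); (16,12,f)


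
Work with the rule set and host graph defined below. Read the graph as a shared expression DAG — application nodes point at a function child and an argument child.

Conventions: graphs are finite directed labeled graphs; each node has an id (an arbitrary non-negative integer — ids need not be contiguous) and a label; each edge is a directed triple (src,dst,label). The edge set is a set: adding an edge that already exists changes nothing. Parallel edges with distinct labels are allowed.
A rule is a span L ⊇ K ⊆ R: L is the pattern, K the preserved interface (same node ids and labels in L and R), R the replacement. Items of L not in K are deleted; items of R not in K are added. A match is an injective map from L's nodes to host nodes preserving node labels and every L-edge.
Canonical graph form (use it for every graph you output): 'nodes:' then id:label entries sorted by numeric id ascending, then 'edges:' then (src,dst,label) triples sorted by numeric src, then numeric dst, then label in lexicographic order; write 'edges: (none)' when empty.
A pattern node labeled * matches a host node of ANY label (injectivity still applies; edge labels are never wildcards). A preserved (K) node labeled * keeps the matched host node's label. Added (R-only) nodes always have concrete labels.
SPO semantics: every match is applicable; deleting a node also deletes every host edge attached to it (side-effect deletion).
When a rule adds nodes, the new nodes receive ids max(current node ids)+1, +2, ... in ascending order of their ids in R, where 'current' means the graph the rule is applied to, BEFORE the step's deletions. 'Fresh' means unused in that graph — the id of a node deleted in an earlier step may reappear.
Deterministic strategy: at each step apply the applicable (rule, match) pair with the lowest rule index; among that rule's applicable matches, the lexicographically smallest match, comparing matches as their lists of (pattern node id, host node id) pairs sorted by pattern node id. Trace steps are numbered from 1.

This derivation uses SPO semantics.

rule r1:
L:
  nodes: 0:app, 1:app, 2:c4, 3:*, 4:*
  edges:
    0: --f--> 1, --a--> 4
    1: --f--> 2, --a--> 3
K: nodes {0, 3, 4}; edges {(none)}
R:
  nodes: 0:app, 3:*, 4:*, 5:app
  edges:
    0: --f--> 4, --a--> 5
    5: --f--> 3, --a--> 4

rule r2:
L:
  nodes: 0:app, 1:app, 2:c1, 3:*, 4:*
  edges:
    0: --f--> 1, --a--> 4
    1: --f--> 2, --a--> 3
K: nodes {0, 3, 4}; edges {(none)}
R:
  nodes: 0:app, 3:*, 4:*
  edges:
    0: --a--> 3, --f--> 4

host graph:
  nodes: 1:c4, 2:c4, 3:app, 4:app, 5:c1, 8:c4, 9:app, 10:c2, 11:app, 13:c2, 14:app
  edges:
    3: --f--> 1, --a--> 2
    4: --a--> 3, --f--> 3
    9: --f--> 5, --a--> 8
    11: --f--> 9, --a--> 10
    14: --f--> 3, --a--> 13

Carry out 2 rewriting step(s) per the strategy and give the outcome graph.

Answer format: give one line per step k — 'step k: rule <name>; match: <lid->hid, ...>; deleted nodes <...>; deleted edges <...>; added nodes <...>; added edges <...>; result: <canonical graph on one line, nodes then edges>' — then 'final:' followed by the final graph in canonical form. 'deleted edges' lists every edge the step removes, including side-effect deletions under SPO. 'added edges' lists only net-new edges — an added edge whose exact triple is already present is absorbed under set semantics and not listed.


step 1: rule r1; match: 0->14, 1->3, 2->1, 3->2, 4->13; deleted nodes 1, 3; deleted edges (3,1,f); (3,2,a); (4,3,a); (4,3,f); (14,3,f); (14,13,a); added nodes 15; added edges (14,13,f); (14,15,a); (15,2,f); (15,13,a); result: nodes: 2:c4, 4:app, 5:c1, 8:c4, 9:app, 10:c2, 11:app, 13:c2, 14:app, 15:app edges: (9,5,f); (9,8,a); (11,9,f); (11,10,a); (14,13,f); (14,15,a); (15,2,f); (15,13,a)
step 2: rule r2; match: 0->11, 1->9, 2->5, 3->8, 4->10; deleted nodes 5, 9; deleted edges (9,5,f); (9,8,a); (11,9,f); (11,10,a); added nodes (none); added edges (11,8,a); (11,10,f); result: nodes: 2:c4, 4:app, 8:c4, 10:c2, 11:app, 13:c2, 14:app, 15:app edges: (11,8,a); (11,10,f); (14,13,f); (14,15,a); (15,2,f); (15,13,a)
final:
nodes: 2:c4, 4:app, 8:c4, 10:c2, 11:app, 13:c2, 14:app, 15:app
edges: (11,8,a); (11,10,f); (14,13,f); (14,15,a); (15,2,f); (15,13,a)


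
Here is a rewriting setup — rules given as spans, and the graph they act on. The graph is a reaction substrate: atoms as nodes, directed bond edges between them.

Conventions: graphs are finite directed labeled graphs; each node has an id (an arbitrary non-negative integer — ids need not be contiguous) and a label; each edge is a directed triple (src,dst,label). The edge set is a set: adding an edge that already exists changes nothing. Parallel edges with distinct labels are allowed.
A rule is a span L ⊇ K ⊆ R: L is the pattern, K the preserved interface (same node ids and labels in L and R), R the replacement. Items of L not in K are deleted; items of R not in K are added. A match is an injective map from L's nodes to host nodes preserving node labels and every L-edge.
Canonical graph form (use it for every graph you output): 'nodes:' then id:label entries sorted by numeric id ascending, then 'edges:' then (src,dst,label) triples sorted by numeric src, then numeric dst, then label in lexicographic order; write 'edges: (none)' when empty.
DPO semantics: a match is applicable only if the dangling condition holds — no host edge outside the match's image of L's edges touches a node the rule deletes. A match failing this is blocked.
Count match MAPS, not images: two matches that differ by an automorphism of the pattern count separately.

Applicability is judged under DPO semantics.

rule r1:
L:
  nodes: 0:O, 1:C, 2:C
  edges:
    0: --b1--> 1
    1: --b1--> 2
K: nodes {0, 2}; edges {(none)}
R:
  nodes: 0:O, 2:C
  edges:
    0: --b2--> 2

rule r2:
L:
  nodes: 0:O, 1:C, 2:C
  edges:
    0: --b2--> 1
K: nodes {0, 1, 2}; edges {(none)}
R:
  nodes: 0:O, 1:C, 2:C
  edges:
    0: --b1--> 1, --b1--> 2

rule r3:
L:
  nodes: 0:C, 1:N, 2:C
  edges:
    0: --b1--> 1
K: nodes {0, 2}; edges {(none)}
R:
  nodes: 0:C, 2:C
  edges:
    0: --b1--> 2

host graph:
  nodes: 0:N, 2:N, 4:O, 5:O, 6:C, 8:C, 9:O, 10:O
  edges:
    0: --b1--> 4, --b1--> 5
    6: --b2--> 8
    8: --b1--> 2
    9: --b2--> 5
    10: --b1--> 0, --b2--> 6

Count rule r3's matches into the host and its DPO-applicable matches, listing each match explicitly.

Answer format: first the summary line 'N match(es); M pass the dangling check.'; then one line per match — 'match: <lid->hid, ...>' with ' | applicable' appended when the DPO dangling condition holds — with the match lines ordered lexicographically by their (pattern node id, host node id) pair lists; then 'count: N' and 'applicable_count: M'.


1 match(es); 1 pass the dangling check.
match: 0->8, 1->2, 2->6 | applicable
count: 1
applicable_count: 1


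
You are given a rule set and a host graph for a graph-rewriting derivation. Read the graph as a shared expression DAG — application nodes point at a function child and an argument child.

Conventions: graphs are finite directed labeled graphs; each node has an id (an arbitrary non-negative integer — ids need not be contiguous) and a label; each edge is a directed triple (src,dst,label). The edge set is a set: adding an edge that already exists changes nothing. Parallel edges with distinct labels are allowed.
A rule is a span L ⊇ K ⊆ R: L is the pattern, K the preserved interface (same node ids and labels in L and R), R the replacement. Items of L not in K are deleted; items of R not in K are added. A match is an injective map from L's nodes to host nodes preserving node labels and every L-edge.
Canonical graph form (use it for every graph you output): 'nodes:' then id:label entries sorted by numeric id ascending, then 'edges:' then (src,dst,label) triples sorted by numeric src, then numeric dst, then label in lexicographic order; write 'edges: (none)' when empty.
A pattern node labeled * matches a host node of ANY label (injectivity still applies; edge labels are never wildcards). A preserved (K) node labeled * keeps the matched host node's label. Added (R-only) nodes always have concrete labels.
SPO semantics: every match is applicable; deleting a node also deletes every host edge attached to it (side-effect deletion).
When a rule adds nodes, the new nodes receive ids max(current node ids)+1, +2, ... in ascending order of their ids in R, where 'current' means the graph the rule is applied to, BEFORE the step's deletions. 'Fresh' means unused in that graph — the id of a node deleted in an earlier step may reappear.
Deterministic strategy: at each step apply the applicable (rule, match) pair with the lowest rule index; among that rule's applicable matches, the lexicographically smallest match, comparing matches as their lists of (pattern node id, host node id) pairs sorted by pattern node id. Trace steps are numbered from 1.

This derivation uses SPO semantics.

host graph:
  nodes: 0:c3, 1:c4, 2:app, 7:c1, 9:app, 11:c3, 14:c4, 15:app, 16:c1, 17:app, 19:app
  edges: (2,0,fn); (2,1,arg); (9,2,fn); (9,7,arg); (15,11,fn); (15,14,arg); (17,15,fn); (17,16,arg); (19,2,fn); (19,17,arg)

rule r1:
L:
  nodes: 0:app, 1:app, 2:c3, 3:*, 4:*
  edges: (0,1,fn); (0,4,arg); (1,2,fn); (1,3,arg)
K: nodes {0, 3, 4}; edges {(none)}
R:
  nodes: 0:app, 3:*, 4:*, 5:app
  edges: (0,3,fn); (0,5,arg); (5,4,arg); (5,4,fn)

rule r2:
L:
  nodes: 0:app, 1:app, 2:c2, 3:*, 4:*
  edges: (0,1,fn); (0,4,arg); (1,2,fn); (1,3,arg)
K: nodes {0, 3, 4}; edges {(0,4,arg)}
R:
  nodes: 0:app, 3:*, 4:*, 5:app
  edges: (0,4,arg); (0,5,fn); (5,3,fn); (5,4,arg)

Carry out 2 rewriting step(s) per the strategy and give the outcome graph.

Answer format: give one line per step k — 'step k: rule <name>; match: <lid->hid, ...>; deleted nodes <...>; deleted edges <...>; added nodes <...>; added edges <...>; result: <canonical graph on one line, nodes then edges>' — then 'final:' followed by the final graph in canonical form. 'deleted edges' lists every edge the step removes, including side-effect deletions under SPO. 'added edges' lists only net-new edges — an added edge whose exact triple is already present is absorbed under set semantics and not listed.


step 1: rule r1; match: 0->9, 1->2, 2->0, 3->1, 4->7; deleted nodes 0, 2; deleted edges (2,0,fn); (2,1,arg); (9,2,fn); (9,7,arg); (19,2,fn); added nodes 20; added edges (9,1,fn); (9,20,arg); (20,7,arg); (20,7,fn); result: nodes: 1:c4, 7:c1, 9:app, 11:c3, 14:c4, 15:app, 16:c1, 17:app, 19:app, 20:app edges: (9,1,fn); (9,20,arg); (15,11,fn); (15,14,arg); (17,15,fn); (17,16,arg); (19,17,arg); (20,7,arg); (20,7,fn)
step 2: rule r1; match: 0->17, 1->15, 2->11, 3->14, 4->16; deleted nodes 11, 15; deleted edges (15,11,fn); (15,14,arg); (17,15,fn); (17,16,arg); added nodes 21; added edges (17,14,fn); (17,21,arg); (21,16,arg); (21,16,fn); result: nodes: 1:c4, 7:c1, 9:app, 14:c4, 16:c1, 17:app, 19:app, 20:app, 21:app edges: (9,1,fn); (9,20,arg); (17,14,fn); (17,21,arg); (19,17,arg); (20,7,arg); (20,7,fn); (21,16,arg); (21,16,fn)
final:
nodes: 1:c4, 7:c1, 9:app, 14:c4, 16:c1, 17:app, 19:app, 20:app, 21:app
edges: (9,1,fn); (9,20,arg); (17,14,fn); (17,21,arg); (19,17,arg); (20,7,arg); (20,7,fn); (21,16,arg); (21,16,fn)


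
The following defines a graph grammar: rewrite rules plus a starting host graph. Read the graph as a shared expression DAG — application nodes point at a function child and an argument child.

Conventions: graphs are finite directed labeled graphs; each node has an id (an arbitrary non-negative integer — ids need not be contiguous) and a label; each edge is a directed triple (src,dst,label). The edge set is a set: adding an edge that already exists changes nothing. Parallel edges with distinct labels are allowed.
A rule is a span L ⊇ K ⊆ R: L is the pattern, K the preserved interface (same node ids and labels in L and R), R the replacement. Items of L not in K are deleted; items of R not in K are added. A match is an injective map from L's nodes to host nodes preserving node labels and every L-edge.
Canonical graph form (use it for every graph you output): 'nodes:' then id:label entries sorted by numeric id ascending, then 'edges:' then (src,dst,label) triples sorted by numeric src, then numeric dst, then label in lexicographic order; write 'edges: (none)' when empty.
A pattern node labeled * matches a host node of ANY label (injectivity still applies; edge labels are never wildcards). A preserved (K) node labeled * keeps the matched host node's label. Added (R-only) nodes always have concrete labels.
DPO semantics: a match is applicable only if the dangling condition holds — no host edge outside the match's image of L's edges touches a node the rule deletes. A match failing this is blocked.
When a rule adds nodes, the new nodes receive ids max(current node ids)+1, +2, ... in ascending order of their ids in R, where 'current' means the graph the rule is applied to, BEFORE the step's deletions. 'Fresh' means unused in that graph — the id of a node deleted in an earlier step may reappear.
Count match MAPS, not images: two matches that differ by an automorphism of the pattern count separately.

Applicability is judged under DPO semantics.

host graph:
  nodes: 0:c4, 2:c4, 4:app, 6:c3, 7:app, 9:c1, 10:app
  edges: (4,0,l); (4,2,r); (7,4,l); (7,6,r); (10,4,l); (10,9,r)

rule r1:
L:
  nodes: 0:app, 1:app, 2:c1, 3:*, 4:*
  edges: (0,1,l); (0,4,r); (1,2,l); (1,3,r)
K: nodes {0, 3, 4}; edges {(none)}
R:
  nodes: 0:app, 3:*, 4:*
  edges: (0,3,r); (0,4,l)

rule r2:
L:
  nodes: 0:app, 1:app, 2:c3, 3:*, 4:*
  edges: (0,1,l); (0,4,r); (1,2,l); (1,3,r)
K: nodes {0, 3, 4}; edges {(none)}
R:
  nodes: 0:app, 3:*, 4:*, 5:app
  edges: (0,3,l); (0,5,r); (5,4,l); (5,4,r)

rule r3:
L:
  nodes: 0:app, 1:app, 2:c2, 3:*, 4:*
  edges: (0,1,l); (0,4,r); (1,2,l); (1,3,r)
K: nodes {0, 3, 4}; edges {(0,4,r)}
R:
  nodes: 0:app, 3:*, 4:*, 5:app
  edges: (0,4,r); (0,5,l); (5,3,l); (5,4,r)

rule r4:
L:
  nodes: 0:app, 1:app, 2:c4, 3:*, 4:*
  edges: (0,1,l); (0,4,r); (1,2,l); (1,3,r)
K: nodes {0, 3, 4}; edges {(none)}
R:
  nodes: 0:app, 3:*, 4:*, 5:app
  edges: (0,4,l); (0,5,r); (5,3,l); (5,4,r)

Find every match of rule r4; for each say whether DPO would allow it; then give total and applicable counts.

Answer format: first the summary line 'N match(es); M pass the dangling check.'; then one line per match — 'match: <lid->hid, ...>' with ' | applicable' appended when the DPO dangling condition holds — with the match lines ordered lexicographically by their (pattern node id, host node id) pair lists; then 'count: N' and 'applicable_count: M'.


2 match(es); 0 pass the dangling check.
match: 0->7, 1->4, 2->0, 3->2, 4->6
match: 0->10, 1->4, 2->0, 3->2, 4->9
count: 2
applicable_count: 0


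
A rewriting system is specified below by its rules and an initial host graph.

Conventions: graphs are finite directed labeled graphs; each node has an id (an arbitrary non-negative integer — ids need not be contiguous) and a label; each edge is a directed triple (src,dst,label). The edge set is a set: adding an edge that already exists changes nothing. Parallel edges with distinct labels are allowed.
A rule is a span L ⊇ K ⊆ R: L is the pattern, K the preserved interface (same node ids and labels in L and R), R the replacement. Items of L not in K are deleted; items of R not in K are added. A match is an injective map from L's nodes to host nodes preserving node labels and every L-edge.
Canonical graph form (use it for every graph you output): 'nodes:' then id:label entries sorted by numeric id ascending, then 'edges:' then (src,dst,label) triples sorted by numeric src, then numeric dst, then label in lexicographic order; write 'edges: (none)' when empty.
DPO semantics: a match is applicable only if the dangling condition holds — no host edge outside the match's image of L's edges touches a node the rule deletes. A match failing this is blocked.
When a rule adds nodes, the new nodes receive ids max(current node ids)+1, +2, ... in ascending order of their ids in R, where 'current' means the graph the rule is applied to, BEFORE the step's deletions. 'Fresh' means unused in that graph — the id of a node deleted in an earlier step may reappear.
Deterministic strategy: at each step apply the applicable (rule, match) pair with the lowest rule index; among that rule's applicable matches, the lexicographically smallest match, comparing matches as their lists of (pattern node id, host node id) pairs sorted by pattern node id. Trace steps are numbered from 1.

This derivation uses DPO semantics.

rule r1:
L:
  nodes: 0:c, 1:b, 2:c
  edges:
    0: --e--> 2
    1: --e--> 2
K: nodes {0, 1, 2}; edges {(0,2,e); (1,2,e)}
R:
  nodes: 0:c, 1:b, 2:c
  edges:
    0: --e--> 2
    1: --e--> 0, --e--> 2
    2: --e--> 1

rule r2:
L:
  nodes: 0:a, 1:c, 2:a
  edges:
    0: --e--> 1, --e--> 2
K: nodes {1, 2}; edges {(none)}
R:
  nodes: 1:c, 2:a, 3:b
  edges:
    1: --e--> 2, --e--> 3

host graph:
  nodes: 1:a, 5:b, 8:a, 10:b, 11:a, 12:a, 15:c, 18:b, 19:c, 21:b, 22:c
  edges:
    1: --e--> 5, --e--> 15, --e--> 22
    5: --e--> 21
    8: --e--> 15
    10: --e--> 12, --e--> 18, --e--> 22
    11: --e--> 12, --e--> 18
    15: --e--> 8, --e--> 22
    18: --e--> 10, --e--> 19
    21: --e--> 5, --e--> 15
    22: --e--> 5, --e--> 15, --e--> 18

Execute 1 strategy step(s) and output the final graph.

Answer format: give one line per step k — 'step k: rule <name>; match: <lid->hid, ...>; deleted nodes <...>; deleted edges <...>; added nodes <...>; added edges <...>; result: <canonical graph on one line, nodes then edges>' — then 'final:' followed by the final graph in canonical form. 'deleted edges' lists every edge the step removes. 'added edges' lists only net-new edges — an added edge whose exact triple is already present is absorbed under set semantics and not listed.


step 1: rule r1; match: 0->15, 1->10, 2->22; deleted nodes (none); deleted edges (none); added nodes (none); added edges (10,15,e); (22,10,e); result: nodes: 1:a, 5:b, 8:a, 10:b, 11:a, 12:a, 15:c, 18:b, 19:c, 21:b, 22:c edges: (1,5,e); (1,15,e); (1,22,e); (5,21,e); (8,15,e); (10,12,e); (10,15,e); (10,18,e); (10,22,e); (11,12,e); (11,18,e); (15,8,e); (15,22,e); (18,10,e); (18,19,e); (21,5,e); (21,15,e); (22,5,e); (22,10,e); (22,15,e); (22,18,e)
final:
nodes: 1:a, 5:b, 8:a, 10:b, 11:a, 12:a, 15:c, 18:b, 19:c, 21:b, 22:c
edges: (1,5,e); (1,15,e); (1,22,e); (5,21,e); (8,15,e); (10,12,e); (10,15,e); (10,18,e); (10,22,e); (11,12,e); (11,18,e); (15,8,e); (15,22,e); (18,10,e); (18,19,e); (21,5,e); (21,15,e); (22,5,e); (22,10,e); (22,15,e); (22,18,e)


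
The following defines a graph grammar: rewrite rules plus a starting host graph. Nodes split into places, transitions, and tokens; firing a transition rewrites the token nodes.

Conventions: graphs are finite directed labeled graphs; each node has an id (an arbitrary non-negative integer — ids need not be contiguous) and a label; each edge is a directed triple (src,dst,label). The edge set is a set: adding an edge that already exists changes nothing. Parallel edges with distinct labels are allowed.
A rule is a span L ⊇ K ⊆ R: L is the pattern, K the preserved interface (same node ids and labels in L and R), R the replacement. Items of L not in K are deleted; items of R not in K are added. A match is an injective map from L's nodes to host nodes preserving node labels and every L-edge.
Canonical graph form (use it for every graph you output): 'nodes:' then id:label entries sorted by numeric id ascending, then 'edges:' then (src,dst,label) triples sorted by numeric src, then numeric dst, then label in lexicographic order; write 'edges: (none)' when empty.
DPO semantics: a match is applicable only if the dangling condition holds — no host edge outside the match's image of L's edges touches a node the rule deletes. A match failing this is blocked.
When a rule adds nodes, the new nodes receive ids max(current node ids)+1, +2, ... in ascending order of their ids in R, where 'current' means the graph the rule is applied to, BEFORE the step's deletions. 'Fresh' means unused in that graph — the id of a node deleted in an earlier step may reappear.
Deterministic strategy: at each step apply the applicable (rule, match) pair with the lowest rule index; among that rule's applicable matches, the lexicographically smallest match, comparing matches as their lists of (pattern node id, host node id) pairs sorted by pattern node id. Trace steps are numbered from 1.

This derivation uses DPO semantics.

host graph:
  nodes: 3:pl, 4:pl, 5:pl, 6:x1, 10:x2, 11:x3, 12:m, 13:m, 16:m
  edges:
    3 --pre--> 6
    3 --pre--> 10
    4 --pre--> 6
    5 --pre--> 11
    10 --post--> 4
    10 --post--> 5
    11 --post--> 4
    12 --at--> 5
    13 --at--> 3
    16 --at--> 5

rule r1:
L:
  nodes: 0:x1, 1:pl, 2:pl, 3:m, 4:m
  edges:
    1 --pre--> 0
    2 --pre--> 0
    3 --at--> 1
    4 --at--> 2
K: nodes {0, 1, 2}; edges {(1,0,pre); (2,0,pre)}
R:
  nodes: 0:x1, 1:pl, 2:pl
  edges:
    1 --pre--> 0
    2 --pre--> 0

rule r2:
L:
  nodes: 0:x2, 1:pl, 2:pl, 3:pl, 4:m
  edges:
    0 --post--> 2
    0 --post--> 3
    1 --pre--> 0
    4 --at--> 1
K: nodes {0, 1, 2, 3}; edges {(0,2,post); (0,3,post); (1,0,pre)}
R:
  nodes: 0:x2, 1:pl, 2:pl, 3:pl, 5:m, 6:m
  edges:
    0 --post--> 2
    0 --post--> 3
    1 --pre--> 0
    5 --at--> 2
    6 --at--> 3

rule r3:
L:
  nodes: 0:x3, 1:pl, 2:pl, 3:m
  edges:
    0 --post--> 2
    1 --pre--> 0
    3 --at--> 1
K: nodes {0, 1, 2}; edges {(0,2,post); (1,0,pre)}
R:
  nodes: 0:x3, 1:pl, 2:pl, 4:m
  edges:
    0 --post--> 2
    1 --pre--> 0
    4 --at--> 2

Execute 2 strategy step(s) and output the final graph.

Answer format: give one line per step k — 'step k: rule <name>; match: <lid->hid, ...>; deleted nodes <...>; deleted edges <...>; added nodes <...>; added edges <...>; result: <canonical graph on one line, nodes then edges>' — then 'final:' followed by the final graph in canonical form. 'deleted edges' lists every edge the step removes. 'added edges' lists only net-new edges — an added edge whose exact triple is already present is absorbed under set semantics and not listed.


step 1: rule r2; match: 0->10, 1->3, 2->4, 3->5, 4->13; deleted nodes 13; deleted edges (13,3,at); added nodes 17, 18; added edges (17,4,at); (18,5,at); result: nodes: 3:pl, 4:pl, 5:pl, 6:x1, 10:x2, 11:x3, 12:m, 16:m, 17:m, 18:m edges: (3,6,pre); (3,10,pre); (4,6,pre); (5,11,pre); (10,4,post); (10,5,post); (11,4,post); (12,5,at); (16,5,at); (17,4,at); (18,5,at)
step 2: rule r3; match: 0->11, 1->5, 2->4, 3->12; deleted nodes 12; deleted edges (12,5,at); added nodes 19; added edges (19,4,at); result: nodes: 3:pl, 4:pl, 5:pl, 6:x1, 10:x2, 11:x3, 16:m, 17:m, 18:m, 19:m edges: (3,6,pre); (3,10,pre); (4,6,pre); (5,11,pre); (10,4,post); (10,5,post); (11,4,post); (16,5,at); (17,4,at); (18,5,at); (19,4,at)
final:
nodes: 3:pl, 4:pl, 5:pl, 6:x1, 10:x2, 11:x3, 16:m, 17:m, 18:m, 19:m
edges: (3,6,pre); (3,10,pre); (4,6,pre); (5,11,pre); (10,4,post); (10,5,post); (11,4,post); (16,5,at); (17,4,at); (18,5,at); (19,4,at)


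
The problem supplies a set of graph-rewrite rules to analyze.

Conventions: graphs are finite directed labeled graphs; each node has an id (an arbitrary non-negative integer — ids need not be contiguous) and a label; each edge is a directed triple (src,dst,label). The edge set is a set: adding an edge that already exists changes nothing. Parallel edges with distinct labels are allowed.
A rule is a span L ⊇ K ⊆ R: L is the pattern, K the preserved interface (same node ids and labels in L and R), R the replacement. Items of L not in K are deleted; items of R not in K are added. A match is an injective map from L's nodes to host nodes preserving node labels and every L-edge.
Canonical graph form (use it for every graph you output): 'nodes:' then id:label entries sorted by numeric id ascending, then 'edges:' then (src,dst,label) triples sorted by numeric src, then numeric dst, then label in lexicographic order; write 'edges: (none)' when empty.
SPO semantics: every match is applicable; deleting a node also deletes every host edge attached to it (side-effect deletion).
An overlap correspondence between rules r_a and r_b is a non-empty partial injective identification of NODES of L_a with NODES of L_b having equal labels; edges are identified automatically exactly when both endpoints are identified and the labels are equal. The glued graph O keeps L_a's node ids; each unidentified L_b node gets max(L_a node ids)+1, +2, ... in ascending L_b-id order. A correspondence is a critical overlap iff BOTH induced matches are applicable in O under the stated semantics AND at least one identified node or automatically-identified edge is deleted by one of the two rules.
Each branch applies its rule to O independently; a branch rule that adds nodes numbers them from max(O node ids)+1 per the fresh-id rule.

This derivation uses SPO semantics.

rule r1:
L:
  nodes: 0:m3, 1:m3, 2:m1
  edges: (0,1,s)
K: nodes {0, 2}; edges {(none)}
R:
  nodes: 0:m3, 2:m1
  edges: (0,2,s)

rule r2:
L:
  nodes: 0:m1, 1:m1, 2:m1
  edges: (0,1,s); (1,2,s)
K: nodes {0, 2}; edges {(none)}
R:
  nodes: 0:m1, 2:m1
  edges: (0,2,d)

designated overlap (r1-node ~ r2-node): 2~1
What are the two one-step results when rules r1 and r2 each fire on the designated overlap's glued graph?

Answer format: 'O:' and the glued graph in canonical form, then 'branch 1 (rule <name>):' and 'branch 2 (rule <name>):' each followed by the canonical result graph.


O:
nodes: 0:m3, 1:m3, 2:m1, 3:m1, 4:m1
edges: (0,1,s); (2,4,s); (3,2,s)
branch 1 (rule r1):
nodes: 0:m3, 2:m1, 3:m1, 4:m1
edges: (0,2,s); (2,4,s); (3,2,s)
branch 2 (rule r2):
nodes: 0:m3, 1:m3, 3:m1, 4:m1
edges: (0,1,s); (3,4,d)


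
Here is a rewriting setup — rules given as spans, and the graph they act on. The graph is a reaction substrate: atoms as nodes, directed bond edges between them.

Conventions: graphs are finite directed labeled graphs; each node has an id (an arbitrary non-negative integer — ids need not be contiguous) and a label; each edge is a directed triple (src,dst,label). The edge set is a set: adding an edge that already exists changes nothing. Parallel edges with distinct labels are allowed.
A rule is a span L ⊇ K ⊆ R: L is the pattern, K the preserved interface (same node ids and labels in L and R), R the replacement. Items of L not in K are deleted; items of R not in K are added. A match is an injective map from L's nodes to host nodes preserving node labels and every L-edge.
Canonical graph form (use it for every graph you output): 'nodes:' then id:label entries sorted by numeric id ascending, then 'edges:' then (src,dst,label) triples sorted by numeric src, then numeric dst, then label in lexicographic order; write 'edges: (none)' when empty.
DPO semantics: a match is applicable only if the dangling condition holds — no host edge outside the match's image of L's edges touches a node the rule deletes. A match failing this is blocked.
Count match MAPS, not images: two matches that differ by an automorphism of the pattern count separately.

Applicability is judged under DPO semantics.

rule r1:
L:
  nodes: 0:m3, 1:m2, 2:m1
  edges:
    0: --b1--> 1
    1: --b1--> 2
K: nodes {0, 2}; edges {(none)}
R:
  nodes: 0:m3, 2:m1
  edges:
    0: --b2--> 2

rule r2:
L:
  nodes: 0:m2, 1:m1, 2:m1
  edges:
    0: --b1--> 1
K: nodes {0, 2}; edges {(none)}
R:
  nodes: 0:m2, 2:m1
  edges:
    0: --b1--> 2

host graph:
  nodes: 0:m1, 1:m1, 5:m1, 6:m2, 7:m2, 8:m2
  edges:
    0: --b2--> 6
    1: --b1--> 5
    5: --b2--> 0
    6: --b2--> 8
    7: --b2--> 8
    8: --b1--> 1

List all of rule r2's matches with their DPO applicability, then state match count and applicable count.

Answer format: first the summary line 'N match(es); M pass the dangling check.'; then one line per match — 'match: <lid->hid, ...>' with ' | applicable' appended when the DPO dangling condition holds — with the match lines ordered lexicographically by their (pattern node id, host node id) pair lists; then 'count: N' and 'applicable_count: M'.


2 match(es); 0 pass the dangling check.
match: 0->8, 1->1, 2->0
match: 0->8, 1->1, 2->5
count: 2
applicable_count: 0


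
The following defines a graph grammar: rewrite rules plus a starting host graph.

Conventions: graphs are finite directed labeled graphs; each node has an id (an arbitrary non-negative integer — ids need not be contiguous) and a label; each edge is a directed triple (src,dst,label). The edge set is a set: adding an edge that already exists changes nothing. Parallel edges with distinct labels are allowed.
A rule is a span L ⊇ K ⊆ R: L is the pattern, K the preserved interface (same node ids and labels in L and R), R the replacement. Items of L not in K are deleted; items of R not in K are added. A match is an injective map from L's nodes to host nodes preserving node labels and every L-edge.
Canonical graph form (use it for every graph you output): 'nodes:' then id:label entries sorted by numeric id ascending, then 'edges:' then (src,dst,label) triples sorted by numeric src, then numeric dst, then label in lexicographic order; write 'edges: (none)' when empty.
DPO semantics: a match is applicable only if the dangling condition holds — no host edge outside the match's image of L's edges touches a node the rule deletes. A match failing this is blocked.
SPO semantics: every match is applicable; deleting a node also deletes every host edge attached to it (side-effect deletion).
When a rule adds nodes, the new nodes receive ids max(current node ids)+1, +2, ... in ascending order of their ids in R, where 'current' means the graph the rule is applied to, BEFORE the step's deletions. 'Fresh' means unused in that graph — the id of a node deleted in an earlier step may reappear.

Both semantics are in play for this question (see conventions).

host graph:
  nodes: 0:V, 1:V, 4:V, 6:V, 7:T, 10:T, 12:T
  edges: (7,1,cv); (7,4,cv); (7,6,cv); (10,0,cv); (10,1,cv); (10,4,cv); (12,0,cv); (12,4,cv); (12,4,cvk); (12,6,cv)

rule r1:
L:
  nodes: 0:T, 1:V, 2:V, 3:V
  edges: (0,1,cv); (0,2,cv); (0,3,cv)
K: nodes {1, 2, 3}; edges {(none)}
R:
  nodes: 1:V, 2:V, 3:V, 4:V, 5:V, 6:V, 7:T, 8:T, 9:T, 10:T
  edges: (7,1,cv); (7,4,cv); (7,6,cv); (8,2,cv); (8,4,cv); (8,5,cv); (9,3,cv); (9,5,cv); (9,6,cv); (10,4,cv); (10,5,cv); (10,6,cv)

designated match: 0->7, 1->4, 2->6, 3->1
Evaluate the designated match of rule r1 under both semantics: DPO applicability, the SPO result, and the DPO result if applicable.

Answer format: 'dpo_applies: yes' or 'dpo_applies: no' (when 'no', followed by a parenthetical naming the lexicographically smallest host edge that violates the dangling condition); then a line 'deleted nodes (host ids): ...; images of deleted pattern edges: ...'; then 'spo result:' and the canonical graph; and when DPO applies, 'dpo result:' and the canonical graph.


dpo_applies: yes
deleted nodes (host ids): 7; images of deleted pattern edges: (7,1,cv); (7,4,cv); (7,6,cv)
spo result:
nodes: 0:V, 1:V, 4:V, 6:V, 10:T, 12:T, 13:V, 14:V, 15:V, 16:T, 17:T, 18:T, 19:T
edges: (10,0,cv); (10,1,cv); (10,4,cv); (12,0,cv); (12,4,cv); (12,4,cvk); (12,6,cv); (16,4,cv); (16,13,cv); (16,15,cv); (17,6,cv); (17,13,cv); (17,14,cv); (18,1,cv); (18,14,cv); (18,15,cv); (19,13,cv); (19,14,cv); (19,15,cv)
dpo result:
nodes: 0:V, 1:V, 4:V, 6:V, 10:T, 12:T, 13:V, 14:V, 15:V, 16:T, 17:T, 18:T, 19:T
edges: (10,0,cv); (10,1,cv); (10,4,cv); (12,0,cv); (12,4,cv); (12,4,cvk); (12,6,cv); (16,4,cv); (16,13,cv); (16,15,cv); (17,6,cv); (17,13,cv); (17,14,cv); (18,1,cv); (18,14,cv); (18,15,cv); (19,13,cv); (19,14,cv); (19,15,cv)


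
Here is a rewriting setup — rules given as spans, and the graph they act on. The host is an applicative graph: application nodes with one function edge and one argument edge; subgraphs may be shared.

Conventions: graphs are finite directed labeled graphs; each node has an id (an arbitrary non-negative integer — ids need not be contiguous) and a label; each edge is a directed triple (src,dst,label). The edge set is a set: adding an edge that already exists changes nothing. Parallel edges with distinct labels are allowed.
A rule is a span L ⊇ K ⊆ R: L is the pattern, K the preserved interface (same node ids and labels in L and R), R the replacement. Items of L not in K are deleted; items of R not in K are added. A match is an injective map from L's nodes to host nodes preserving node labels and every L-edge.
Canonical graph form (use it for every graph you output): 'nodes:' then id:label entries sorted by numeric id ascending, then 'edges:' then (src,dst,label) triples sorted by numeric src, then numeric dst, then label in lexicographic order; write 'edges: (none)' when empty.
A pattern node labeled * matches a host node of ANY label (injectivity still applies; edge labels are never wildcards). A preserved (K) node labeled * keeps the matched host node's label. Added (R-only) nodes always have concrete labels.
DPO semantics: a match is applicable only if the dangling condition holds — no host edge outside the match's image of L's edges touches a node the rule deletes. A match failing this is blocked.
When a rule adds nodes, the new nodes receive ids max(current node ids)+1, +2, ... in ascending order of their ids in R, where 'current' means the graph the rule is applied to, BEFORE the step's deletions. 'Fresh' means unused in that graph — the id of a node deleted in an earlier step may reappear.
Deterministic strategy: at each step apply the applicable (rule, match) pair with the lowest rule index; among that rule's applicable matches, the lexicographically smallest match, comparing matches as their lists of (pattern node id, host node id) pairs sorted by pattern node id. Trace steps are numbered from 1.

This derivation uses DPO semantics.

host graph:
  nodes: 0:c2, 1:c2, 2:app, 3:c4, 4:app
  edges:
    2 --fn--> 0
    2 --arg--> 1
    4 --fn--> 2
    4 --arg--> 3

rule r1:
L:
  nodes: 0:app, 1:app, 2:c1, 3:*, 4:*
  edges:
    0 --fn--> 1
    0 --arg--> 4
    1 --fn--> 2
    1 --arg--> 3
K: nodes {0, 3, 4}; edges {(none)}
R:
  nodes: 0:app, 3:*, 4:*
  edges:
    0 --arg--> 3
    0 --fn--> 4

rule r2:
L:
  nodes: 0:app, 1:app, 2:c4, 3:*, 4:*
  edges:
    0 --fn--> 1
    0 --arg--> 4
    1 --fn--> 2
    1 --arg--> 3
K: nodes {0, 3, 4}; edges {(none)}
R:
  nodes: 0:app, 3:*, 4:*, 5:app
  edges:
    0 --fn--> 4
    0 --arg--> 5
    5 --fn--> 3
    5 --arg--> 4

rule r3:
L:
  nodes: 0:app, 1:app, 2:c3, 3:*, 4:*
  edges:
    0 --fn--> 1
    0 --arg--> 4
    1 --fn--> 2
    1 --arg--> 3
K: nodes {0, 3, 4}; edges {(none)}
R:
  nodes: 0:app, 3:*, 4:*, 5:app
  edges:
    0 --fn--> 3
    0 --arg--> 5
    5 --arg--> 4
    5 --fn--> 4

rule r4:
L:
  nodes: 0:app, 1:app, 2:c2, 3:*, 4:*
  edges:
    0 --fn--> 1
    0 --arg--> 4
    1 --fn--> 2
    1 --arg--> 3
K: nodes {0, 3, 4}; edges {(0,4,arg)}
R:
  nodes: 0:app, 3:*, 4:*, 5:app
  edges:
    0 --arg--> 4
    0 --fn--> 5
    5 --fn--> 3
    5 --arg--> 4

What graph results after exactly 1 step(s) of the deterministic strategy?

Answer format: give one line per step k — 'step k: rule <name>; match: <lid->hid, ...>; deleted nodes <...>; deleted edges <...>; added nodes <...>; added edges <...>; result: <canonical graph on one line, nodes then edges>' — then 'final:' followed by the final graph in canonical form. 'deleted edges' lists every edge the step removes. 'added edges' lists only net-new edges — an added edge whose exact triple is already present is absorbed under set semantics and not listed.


step 1: rule r4; match: 0->4, 1->2, 2->0, 3->1, 4->3; deleted nodes 0, 2; deleted edges (2,0,fn); (2,1,arg); (4,2,fn); added nodes 5; added edges (4,5,fn); (5,1,fn); (5,3,arg); result: nodes: 1:c2, 3:c4, 4:app, 5:app edges: (4,3,arg); (4,5,fn); (5,1,fn); (5,3,arg)
final:
nodes: 1:c2, 3:c4, 4:app, 5:app
edges: (4,3,arg); (4,5,fn); (5,1,fn); (5,3,arg)
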